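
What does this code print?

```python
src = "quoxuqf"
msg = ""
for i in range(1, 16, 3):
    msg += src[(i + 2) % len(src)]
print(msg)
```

i=1: add src[3]='x' → 'x'
i=4: add src[6]='f' → 'xf'
i=7: add src[2]='o' → 'xfo'
i=10: add src[5]='q' → 'xfoq'
i=13: add src[1]='u' → 'xfoqu'

xfoqu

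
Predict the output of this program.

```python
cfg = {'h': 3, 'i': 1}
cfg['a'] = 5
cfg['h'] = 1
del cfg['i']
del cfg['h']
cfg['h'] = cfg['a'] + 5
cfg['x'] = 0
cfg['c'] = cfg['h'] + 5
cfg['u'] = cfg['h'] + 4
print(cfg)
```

cfg['a'] = 5 → {'h': 3, 'i': 1, 'a': 5}
cfg['h'] = 1 → {'h': 1, 'i': 1, 'a': 5}
del 'i' → {'h': 1, 'a': 5}
del 'h' → {'a': 5}
cfg['h'] = cfg['a']+5 = 10 → {'a': 5, 'h': 10}
cfg['x'] = 0 → {'a': 5, 'h': 10, 'x': 0}
cfg['c'] = cfg['h']+5 = 15 → {'a': 5, 'h': 10, 'x': 0, 'c': 15}
cfg['u'] = cfg['h']+4 = 14 → {'a': 5, 'h': 10, 'x': 0, 'c': 15, 'u': 14}

{'a': 5, 'h': 10, 'x': 0, 'c': 15, 'u': 14}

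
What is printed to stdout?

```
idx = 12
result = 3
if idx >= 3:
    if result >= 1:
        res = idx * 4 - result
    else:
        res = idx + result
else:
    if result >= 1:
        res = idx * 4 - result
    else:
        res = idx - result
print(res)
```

idx=12, result=3
idx >= 3 is True; result >= 1 is True
→ res = idx * 4 - result = 45

45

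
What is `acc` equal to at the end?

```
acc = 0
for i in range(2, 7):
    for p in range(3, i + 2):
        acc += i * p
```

i=2,p=3: acc = 0+6 = 6
i=3,p=3: acc = 6+9 = 15
i=3,p=4: acc = 15+12 = 27
i=4,p=3: acc = 27+12 = 39
i=4,p=4: acc = 39+16 = 55
i=4,p=5: acc = 55+20 = 75
i=5,p=3: acc = 75+15 = 90
i=5,p=4: acc = 90+20 = 110
i=5,p=5: acc = 110+25 = 135
i=5,p=6: acc = 135+30 = 165
i=6,p=3: acc = 165+18 = 183
i=6,p=4: acc = 183+24 = 207
i=6,p=5: acc = 207+30 = 237
i=6,p=6: acc = 237+36 = 273
i=6,p=7: acc = 273+42 = 315

315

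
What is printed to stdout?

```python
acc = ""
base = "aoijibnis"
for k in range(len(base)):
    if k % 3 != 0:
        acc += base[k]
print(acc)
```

k=0: skip
k=1: add 'o' → 'o'
k=2: add 'i' → 'oi'
k=3: skip
k=4: add 'i' → 'oii'
k=5: add 'b' → 'oiib'
k=6: skip
k=7: add 'i' → 'oiibi'
k=8: add 's' → 'oiibis'

oiibis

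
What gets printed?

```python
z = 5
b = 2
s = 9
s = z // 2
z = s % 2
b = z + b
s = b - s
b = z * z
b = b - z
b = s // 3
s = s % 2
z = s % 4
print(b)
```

0

s = 5//2 = 2
z = 2%2 = 0
b = 0+2 = 2
s = 2-2 = 0
b = 0*0 = 0
b = 0-0 = 0
b = 0//3 = 0
s = 0%2 = 0
z = 0%4 = 0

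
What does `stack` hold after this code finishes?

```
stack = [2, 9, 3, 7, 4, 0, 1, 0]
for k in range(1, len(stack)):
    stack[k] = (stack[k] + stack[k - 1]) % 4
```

[2, 3, 2, 1, 1, 1, 2, 2]

k=1: stack[1] = (9+2)%4 = 3 → [2, 3, 3, 7, 4, 0, 1, 0]
k=2: stack[2] = (3+3)%4 = 2 → [2, 3, 2, 7, 4, 0, 1, 0]
k=3: stack[3] = (7+2)%4 = 1 → [2, 3, 2, 1, 4, 0, 1, 0]
k=4: stack[4] = (4+1)%4 = 1 → [2, 3, 2, 1, 1, 0, 1, 0]
k=5: stack[5] = (0+1)%4 = 1 → [2, 3, 2, 1, 1, 1, 1, 0]
k=6: stack[6] = (1+1)%4 = 2 → [2, 3, 2, 1, 1, 1, 2, 0]
k=7: stack[7] = (0+2)%4 = 2 → [2, 3, 2, 1, 1, 1, 2, 2]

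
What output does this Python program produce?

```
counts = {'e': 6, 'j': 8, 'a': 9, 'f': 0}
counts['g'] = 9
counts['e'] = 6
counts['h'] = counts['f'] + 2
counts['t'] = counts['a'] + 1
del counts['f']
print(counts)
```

counts['g'] = 9 → {'e': 6, 'j': 8, 'a': 9, 'f': 0, 'g': 9}
counts['e'] = 6 → {'e': 6, 'j': 8, 'a': 9, 'f': 0, 'g': 9}
counts['h'] = counts['f']+2 = 2 → {'e': 6, 'j': 8, 'a': 9, 'f': 0, 'g': 9, 'h': 2}
counts['t'] = counts['a']+1 = 10 → {'e': 6, 'j': 8, 'a': 9, 'f': 0, 'g': 9, 'h': 2, 't': 10}
del 'f' → {'e': 6, 'j': 8, 'a': 9, 'g': 9, 'h': 2, 't': 10}

{'e': 6, 'j': 8, 'a': 9, 'g': 9, 'h': 2, 't': 10}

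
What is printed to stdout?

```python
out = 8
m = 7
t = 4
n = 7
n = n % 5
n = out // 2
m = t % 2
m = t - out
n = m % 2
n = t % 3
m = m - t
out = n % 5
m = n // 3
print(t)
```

4

n = 7%5 = 2
n = 8//2 = 4
m = 4%2 = 0
m = 4-8 = -4
n = (-4)%2 = 0
n = 4%3 = 1
m = (-4)-4 = -8
out = 1%5 = 1
m = 1//3 = 0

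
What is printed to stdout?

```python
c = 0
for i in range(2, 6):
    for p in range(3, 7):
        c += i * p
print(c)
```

i=2,p=3: c = 0+6 = 6
i=2,p=4: c = 6+8 = 14
i=2,p=5: c = 14+10 = 24
i=2,p=6: c = 24+12 = 36
i=3,p=3: c = 36+9 = 45
i=3,p=4: c = 45+12 = 57
i=3,p=5: c = 57+15 = 72
i=3,p=6: c = 72+18 = 90
i=4,p=3: c = 90+12 = 102
i=4,p=4: c = 102+16 = 118
i=4,p=5: c = 118+20 = 138
i=4,p=6: c = 138+24 = 162
i=5,p=3: c = 162+15 = 177
i=5,p=4: c = 177+20 = 197
i=5,p=5: c = 197+25 = 222
i=5,p=6: c = 222+30 = 252

252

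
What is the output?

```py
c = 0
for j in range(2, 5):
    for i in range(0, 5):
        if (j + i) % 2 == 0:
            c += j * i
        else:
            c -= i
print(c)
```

j=2,i=0: even sum, c = 0+0 = 0
j=2,i=1: odd sum, c = 0-1 = -1
j=2,i=2: even sum, c = (-1)+4 = 3
j=2,i=3: odd sum, c = 3-3 = 0
j=2,i=4: even sum, c = 0+8 = 8
j=3,i=0: odd sum, c = 8-0 = 8
j=3,i=1: even sum, c = 8+3 = 11
j=3,i=2: odd sum, c = 11-2 = 9
j=3,i=3: even sum, c = 9+9 = 18
j=3,i=4: odd sum, c = 18-4 = 14
j=4,i=0: even sum, c = 14+0 = 14
j=4,i=1: odd sum, c = 14-1 = 13
j=4,i=2: even sum, c = 13+8 = 21
j=4,i=3: odd sum, c = 21-3 = 18
j=4,i=4: even sum, c = 18+16 = 34

34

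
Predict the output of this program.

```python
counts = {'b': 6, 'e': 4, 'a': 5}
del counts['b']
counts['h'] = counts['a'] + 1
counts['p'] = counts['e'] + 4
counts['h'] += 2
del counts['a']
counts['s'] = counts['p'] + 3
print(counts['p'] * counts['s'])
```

88

del 'b' → {'e': 4, 'a': 5}
counts['h'] = counts['a']+1 = 6 → {'e': 4, 'a': 5, 'h': 6}
counts['p'] = counts['e']+4 = 8 → {'e': 4, 'a': 5, 'h': 6, 'p': 8}
counts['h'] = 6+2 = 8 → {'e': 4, 'a': 5, 'h': 8, 'p': 8}
del 'a' → {'e': 4, 'h': 8, 'p': 8}
counts['s'] = counts['p']+3 = 11 → {'e': 4, 'h': 8, 'p': 8, 's': 11}
counts['p']*counts['s'] = 8*11 = 88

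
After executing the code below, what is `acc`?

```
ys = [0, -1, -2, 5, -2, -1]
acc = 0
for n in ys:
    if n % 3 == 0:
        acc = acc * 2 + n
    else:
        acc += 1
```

n=0: %3==0, acc = 0*2+0 = 0
n=-1: not %3==0, acc = 0+1 = 1
n=-2: not %3==0, acc = 1+1 = 2
n=5: not %3==0, acc = 2+1 = 3
n=-2: not %3==0, acc = 3+1 = 4
n=-1: not %3==0, acc = 4+1 = 5

5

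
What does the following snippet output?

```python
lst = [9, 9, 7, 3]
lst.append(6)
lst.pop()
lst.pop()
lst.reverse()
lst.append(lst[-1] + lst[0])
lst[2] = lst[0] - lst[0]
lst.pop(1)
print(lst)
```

[7, 0, 16]

append 6 → [9, 9, 7, 3, 6]
pop() removes 6 → [9, 9, 7, 3]
pop() removes 3 → [9, 9, 7]
reverse → [7, 9, 9]
append lst[-1]+lst[0] = 9+7 = 16 → [7, 9, 9, 16]
lst[2] = lst[0]-lst[0] = 7-7 = 0 → [7, 9, 0, 16]
pop(1) removes 9 → [7, 0, 16]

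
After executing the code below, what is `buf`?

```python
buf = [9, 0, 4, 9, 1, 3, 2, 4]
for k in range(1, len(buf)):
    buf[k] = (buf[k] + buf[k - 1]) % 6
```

[9, 3, 1, 4, 5, 2, 4, 2]

k=1: buf[1] = (0+9)%6 = 3 → [9, 3, 4, 9, 1, 3, 2, 4]
k=2: buf[2] = (4+3)%6 = 1 → [9, 3, 1, 9, 1, 3, 2, 4]
k=3: buf[3] = (9+1)%6 = 4 → [9, 3, 1, 4, 1, 3, 2, 4]
k=4: buf[4] = (1+4)%6 = 5 → [9, 3, 1, 4, 5, 3, 2, 4]
k=5: buf[5] = (3+5)%6 = 2 → [9, 3, 1, 4, 5, 2, 2, 4]
k=6: buf[6] = (2+2)%6 = 4 → [9, 3, 1, 4, 5, 2, 4, 4]
k=7: buf[7] = (4+4)%6 = 2 → [9, 3, 1, 4, 5, 2, 4, 2]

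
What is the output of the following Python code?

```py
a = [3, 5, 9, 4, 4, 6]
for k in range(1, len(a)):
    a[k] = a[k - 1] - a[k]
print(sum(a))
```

-69

k=1: a[1] = 3-5 = -2 → [3, -2, 9, 4, 4, 6]
k=2: a[2] = (-2)-9 = -11 → [3, -2, -11, 4, 4, 6]
k=3: a[3] = (-11)-4 = -15 → [3, -2, -11, -15, 4, 6]
k=4: a[4] = (-15)-4 = -19 → [3, -2, -11, -15, -19, 6]
k=5: a[5] = (-19)-6 = -25 → [3, -2, -11, -15, -19, -25]
sum = -69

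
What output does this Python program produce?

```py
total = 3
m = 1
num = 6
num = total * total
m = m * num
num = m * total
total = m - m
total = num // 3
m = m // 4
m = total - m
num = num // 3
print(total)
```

9

num = 3*3 = 9
m = 1*9 = 9
num = 9*3 = 27
total = 9-9 = 0
total = 27//3 = 9
m = 9//4 = 2
m = 9-2 = 7
num = 27//3 = 9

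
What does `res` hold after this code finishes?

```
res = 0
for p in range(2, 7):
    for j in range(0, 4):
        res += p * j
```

p=2,j=0: res = 0+0 = 0
p=2,j=1: res = 0+2 = 2
p=2,j=2: res = 2+4 = 6
p=2,j=3: res = 6+6 = 12
p=3,j=0: res = 12+0 = 12
p=3,j=1: res = 12+3 = 15
p=3,j=2: res = 15+6 = 21
p=3,j=3: res = 21+9 = 30
p=4,j=0: res = 30+0 = 30
p=4,j=1: res = 30+4 = 34
p=4,j=2: res = 34+8 = 42
p=4,j=3: res = 42+12 = 54
p=5,j=0: res = 54+0 = 54
p=5,j=1: res = 54+5 = 59
p=5,j=2: res = 59+10 = 69
p=5,j=3: res = 69+15 = 84
p=6,j=0: res = 84+0 = 84
p=6,j=1: res = 84+6 = 90
p=6,j=2: res = 90+12 = 102
p=6,j=3: res = 102+18 = 120

120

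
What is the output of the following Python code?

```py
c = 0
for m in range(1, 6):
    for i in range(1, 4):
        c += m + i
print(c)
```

m=1,i=1: c = 0+2 = 2
m=1,i=2: c = 2+3 = 5
m=1,i=3: c = 5+4 = 9
m=2,i=1: c = 9+3 = 12
m=2,i=2: c = 12+4 = 16
m=2,i=3: c = 16+5 = 21
m=3,i=1: c = 21+4 = 25
m=3,i=2: c = 25+5 = 30
m=3,i=3: c = 30+6 = 36
m=4,i=1: c = 36+5 = 41
m=4,i=2: c = 41+6 = 47
m=4,i=3: c = 47+7 = 54
m=5,i=1: c = 54+6 = 60
m=5,i=2: c = 60+7 = 67
m=5,i=3: c = 67+8 = 75

75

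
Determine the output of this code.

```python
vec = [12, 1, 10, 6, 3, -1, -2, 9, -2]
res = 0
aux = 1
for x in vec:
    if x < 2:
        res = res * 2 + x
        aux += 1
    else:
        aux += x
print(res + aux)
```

x=12: not <2; aux=13
x=1: <2, res = 0*2+1 = 1; aux=14
x=10: not <2; aux=24
x=6: not <2; aux=30
x=3: not <2; aux=33
x=-1: <2, res = 1*2+(-1) = 1; aux=34
x=-2: <2, res = 1*2+(-2) = 0; aux=35
x=9: not <2; aux=44
x=-2: <2, res = 0*2+(-2) = -2; aux=45
res+aux = (-2)+45 = 43

43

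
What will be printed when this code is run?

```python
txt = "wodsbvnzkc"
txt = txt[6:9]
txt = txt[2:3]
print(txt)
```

slice [6:9] → 'nzk'
slice [2:3] → 'k'

k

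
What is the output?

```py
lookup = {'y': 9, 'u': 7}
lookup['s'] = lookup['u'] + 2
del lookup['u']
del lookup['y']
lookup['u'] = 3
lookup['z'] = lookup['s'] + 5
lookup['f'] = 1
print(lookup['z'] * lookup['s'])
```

lookup['s'] = lookup['u']+2 = 9 → {'y': 9, 'u': 7, 's': 9}
del 'u' → {'y': 9, 's': 9}
del 'y' → {'s': 9}
lookup['u'] = 3 → {'s': 9, 'u': 3}
lookup['z'] = lookup['s']+5 = 14 → {'s': 9, 'u': 3, 'z': 14}
lookup['f'] = 1 → {'s': 9, 'u': 3, 'z': 14, 'f': 1}
lookup['z']*lookup['s'] = 14*9 = 126

126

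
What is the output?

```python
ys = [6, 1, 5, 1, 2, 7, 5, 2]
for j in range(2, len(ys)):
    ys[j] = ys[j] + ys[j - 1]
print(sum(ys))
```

j=2: ys[2] = 5+1 = 6 → [6, 1, 6, 1, 2, 7, 5, 2]
j=3: ys[3] = 1+6 = 7 → [6, 1, 6, 7, 2, 7, 5, 2]
j=4: ys[4] = 2+7 = 9 → [6, 1, 6, 7, 9, 7, 5, 2]
j=5: ys[5] = 7+9 = 16 → [6, 1, 6, 7, 9, 16, 5, 2]
j=6: ys[6] = 5+16 = 21 → [6, 1, 6, 7, 9, 16, 21, 2]
j=7: ys[7] = 2+21 = 23 → [6, 1, 6, 7, 9, 16, 21, 23]
sum = 89

89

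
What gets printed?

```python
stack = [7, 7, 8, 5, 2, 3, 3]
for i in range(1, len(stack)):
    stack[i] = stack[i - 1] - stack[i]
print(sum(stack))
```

i=1: stack[1] = 7-7 = 0 → [7, 0, 8, 5, 2, 3, 3]
i=2: stack[2] = 0-8 = -8 → [7, 0, -8, 5, 2, 3, 3]
i=3: stack[3] = (-8)-5 = -13 → [7, 0, -8, -13, 2, 3, 3]
i=4: stack[4] = (-13)-2 = -15 → [7, 0, -8, -13, -15, 3, 3]
i=5: stack[5] = (-15)-3 = -18 → [7, 0, -8, -13, -15, -18, 3]
i=6: stack[6] = (-18)-3 = -21 → [7, 0, -8, -13, -15, -18, -21]
sum = -68

-68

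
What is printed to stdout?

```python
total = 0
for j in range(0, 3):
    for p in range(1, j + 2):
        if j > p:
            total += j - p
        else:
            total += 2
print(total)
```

j=0,p=1: not 0>1, total = 0+2 = 2
j=1,p=1: not 1>1, total = 2+2 = 4
j=1,p=2: not 1>2, total = 4+2 = 6
j=2,p=1: 2>1, total = 6+1 = 7
j=2,p=2: not 2>2, total = 7+2 = 9
j=2,p=3: not 2>3, total = 9+2 = 11

11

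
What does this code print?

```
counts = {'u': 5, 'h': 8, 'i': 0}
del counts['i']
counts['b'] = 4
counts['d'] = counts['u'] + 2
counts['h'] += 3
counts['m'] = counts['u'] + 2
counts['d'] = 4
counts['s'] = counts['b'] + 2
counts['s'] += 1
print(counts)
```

del 'i' → {'u': 5, 'h': 8}
counts['b'] = 4 → {'u': 5, 'h': 8, 'b': 4}
counts['d'] = counts['u']+2 = 7 → {'u': 5, 'h': 8, 'b': 4, 'd': 7}
counts['h'] = 8+3 = 11 → {'u': 5, 'h': 11, 'b': 4, 'd': 7}
counts['m'] = counts['u']+2 = 7 → {'u': 5, 'h': 11, 'b': 4, 'd': 7, 'm': 7}
counts['d'] = 4 → {'u': 5, 'h': 11, 'b': 4, 'd': 4, 'm': 7}
counts['s'] = counts['b']+2 = 6 → {'u': 5, 'h': 11, 'b': 4, 'd': 4, 'm': 7, 's': 6}
counts['s'] = 6+1 = 7 → {'u': 5, 'h': 11, 'b': 4, 'd': 4, 'm': 7, 's': 7}

{'u': 5, 'h': 11, 'b': 4, 'd': 4, 'm': 7, 's': 7}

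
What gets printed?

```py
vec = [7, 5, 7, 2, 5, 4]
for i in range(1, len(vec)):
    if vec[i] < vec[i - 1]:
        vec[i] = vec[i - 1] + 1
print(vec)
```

[7, 8, 9, 10, 11, 12]

i=1: 5<7, vec[1] = 7+1 = 8 → [7, 8, 7, 2, 5, 4]
i=2: 7<8, vec[2] = 8+1 = 9 → [7, 8, 9, 2, 5, 4]
i=3: 2<9, vec[3] = 9+1 = 10 → [7, 8, 9, 10, 5, 4]
i=4: 5<10, vec[4] = 10+1 = 11 → [7, 8, 9, 10, 11, 4]
i=5: 4<11, vec[5] = 11+1 = 12 → [7, 8, 9, 10, 11, 12]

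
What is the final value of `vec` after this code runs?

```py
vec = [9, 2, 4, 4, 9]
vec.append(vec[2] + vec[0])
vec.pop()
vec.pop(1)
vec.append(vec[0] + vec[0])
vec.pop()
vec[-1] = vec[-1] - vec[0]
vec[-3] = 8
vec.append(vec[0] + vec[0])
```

[9, 8, 4, 0, 18]

append vec[2]+vec[0] = 4+9 = 13 → [9, 2, 4, 4, 9, 13]
pop() removes 13 → [9, 2, 4, 4, 9]
pop(1) removes 2 → [9, 4, 4, 9]
append vec[0]+vec[0] = 9+9 = 18 → [9, 4, 4, 9, 18]
pop() removes 18 → [9, 4, 4, 9]
vec[-1] = vec[-1]-vec[0] = 9-9 = 0 → [9, 4, 4, 0]
vec[-3] = 8 → [9, 8, 4, 0]
append vec[0]+vec[0] = 9+9 = 18 → [9, 8, 4, 0, 18]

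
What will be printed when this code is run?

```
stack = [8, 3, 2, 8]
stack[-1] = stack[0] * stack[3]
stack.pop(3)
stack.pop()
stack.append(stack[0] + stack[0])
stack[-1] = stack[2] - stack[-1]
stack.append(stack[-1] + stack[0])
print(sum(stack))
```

19

stack[-1] = stack[0]*stack[3] = 8*8 = 64 → [8, 3, 2, 64]
pop(3) removes 64 → [8, 3, 2]
pop() removes 2 → [8, 3]
append stack[0]+stack[0] = 8+8 = 16 → [8, 3, 16]
stack[-1] = stack[2]-stack[-1] = 16-16 = 0 → [8, 3, 0]
append stack[-1]+stack[0] = 0+8 = 8 → [8, 3, 0, 8]
sum = 19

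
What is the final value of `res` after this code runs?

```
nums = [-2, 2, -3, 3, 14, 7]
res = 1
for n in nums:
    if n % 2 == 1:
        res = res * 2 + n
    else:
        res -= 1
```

-9

n=-2: not odd, res = 1-1 = 0
n=2: not odd, res = 0-1 = -1
n=-3: odd, res = (-1)*2+(-3) = -5
n=3: odd, res = (-5)*2+3 = -7
n=14: not odd, res = (-7)-1 = -8
n=7: odd, res = (-8)*2+7 = -9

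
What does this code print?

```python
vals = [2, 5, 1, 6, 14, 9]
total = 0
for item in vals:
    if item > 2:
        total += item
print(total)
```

34

item=2: not >2
item=5: >2, total = 0+5 = 5
item=1: not >2
item=6: >2, total = 5+6 = 11
item=14: >2, total = 11+14 = 25
item=9: >2, total = 25+9 = 34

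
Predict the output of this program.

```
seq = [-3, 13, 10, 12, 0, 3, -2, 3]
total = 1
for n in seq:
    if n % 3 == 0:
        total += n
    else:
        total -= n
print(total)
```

n=-3: %3==0, total = 1+(-3) = -2
n=13: not %3==0, total = (-2)-13 = -15
n=10: not %3==0, total = (-15)-10 = -25
n=12: %3==0, total = (-25)+12 = -13
n=0: %3==0, total = (-13)+0 = -13
n=3: %3==0, total = (-13)+3 = -10
n=-2: not %3==0, total = (-10)-(-2) = -8
n=3: %3==0, total = (-8)+3 = -5

-5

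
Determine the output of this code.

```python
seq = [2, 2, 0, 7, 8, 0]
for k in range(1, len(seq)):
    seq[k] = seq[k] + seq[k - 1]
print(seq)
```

k=1: seq[1] = 2+2 = 4 → [2, 4, 0, 7, 8, 0]
k=2: seq[2] = 0+4 = 4 → [2, 4, 4, 7, 8, 0]
k=3: seq[3] = 7+4 = 11 → [2, 4, 4, 11, 8, 0]
k=4: seq[4] = 8+11 = 19 → [2, 4, 4, 11, 19, 0]
k=5: seq[5] = 0+19 = 19 → [2, 4, 4, 11, 19, 19]

[2, 4, 4, 11, 19, 19]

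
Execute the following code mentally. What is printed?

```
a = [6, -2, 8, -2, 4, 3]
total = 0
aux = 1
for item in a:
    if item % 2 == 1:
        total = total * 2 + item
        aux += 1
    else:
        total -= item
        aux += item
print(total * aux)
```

-400

item=6: not odd, total = 0-6 = -6; aux=7
item=-2: not odd, total = (-6)-(-2) = -4; aux=5
item=8: not odd, total = (-4)-8 = -12; aux=13
item=-2: not odd, total = (-12)-(-2) = -10; aux=11
item=4: not odd, total = (-10)-4 = -14; aux=15
item=3: odd, total = (-14)*2+3 = -25; aux=16
total*aux = (-25)*16 = -400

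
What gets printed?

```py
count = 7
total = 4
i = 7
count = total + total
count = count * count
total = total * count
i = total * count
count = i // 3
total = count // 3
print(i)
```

count = 4+4 = 8
count = 8*8 = 64
total = 4*64 = 256
i = 256*64 = 16384
count = 16384//3 = 5461
total = 5461//3 = 1820

16384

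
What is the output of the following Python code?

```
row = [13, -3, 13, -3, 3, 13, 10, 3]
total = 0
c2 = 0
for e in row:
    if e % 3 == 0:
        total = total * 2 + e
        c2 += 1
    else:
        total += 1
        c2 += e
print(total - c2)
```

e=13: not %3==0, total = 0+1 = 1; c2=13
e=-3: %3==0, total = 1*2+(-3) = -1; c2=14
e=13: not %3==0, total = (-1)+1 = 0; c2=27
e=-3: %3==0, total = 0*2+(-3) = -3; c2=28
e=3: %3==0, total = (-3)*2+3 = -3; c2=29
e=13: not %3==0, total = (-3)+1 = -2; c2=42
e=10: not %3==0, total = (-2)+1 = -1; c2=52
e=3: %3==0, total = (-1)*2+3 = 1; c2=53
total-c2 = 1-53 = -52

-52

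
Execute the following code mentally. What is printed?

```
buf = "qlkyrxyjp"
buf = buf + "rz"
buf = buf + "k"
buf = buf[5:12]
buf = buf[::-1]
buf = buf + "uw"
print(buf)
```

kzrpjyxuw

+ 'rz' → 'qlkyrxyjprz'
+ 'k' → 'qlkyrxyjprzk'
slice [5:12] → 'xyjprzk'
reverse → 'kzrpjyx'
+ 'uw' → 'kzrpjyxuw'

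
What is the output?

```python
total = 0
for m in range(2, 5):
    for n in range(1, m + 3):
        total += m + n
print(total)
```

93

m=2,n=1: total = 0+3 = 3
m=2,n=2: total = 3+4 = 7
m=2,n=3: total = 7+5 = 12
m=2,n=4: total = 12+6 = 18
m=3,n=1: total = 18+4 = 22
m=3,n=2: total = 22+5 = 27
m=3,n=3: total = 27+6 = 33
m=3,n=4: total = 33+7 = 40
m=3,n=5: total = 40+8 = 48
m=4,n=1: total = 48+5 = 53
m=4,n=2: total = 53+6 = 59
m=4,n=3: total = 59+7 = 66
m=4,n=4: total = 66+8 = 74
m=4,n=5: total = 74+9 = 83
m=4,n=6: total = 83+10 = 93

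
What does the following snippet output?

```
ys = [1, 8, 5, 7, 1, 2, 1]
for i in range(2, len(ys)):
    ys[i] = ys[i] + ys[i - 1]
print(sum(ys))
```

i=2: ys[2] = 5+8 = 13 → [1, 8, 13, 7, 1, 2, 1]
i=3: ys[3] = 7+13 = 20 → [1, 8, 13, 20, 1, 2, 1]
i=4: ys[4] = 1+20 = 21 → [1, 8, 13, 20, 21, 2, 1]
i=5: ys[5] = 2+21 = 23 → [1, 8, 13, 20, 21, 23, 1]
i=6: ys[6] = 1+23 = 24 → [1, 8, 13, 20, 21, 23, 24]
sum = 110

110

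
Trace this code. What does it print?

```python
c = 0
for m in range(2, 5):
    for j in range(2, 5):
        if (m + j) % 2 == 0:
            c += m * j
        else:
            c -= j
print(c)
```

33

m=2,j=2: even sum, c = 0+4 = 4
m=2,j=3: odd sum, c = 4-3 = 1
m=2,j=4: even sum, c = 1+8 = 9
m=3,j=2: odd sum, c = 9-2 = 7
m=3,j=3: even sum, c = 7+9 = 16
m=3,j=4: odd sum, c = 16-4 = 12
m=4,j=2: even sum, c = 12+8 = 20
m=4,j=3: odd sum, c = 20-3 = 17
m=4,j=4: even sum, c = 17+16 = 33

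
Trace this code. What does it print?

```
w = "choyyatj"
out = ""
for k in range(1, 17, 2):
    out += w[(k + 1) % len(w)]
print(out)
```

k=1: add w[2]='o' → 'o'
k=3: add w[4]='y' → 'oy'
k=5: add w[6]='t' → 'oyt'
k=7: add w[0]='c' → 'oytc'
k=9: add w[2]='o' → 'oytco'
k=11: add w[4]='y' → 'oytcoy'
k=13: add w[6]='t' → 'oytcoyt'
k=15: add w[0]='c' → 'oytcoytc'

oytcoytc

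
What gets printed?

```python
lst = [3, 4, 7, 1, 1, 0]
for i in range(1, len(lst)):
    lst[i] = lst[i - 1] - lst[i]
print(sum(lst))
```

i=1: lst[1] = 3-4 = -1 → [3, -1, 7, 1, 1, 0]
i=2: lst[2] = (-1)-7 = -8 → [3, -1, -8, 1, 1, 0]
i=3: lst[3] = (-8)-1 = -9 → [3, -1, -8, -9, 1, 0]
i=4: lst[4] = (-9)-1 = -10 → [3, -1, -8, -9, -10, 0]
i=5: lst[5] = (-10)-0 = -10 → [3, -1, -8, -9, -10, -10]
sum = -35

-35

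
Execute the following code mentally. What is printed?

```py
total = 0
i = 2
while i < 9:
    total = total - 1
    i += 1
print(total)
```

-7

i=2: total = 0-1 = -1
i=3: total = (-1)-1 = -2
i=4: total = (-2)-1 = -3
i=5: total = (-3)-1 = -4
i=6: total = (-4)-1 = -5
i=7: total = (-5)-1 = -6
i=8: total = (-6)-1 = -7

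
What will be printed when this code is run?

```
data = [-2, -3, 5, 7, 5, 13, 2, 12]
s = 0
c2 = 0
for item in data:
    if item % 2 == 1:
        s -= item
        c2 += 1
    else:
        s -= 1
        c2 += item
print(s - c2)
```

-47

item=-2: not odd, s = 0-1 = -1; c2=-2
item=-3: odd, s = (-1)-(-3) = 2; c2=-1
item=5: odd, s = 2-5 = -3; c2=0
item=7: odd, s = (-3)-7 = -10; c2=1
item=5: odd, s = (-10)-5 = -15; c2=2
item=13: odd, s = (-15)-13 = -28; c2=3
item=2: not odd, s = (-28)-1 = -29; c2=5
item=12: not odd, s = (-29)-1 = -30; c2=17
s-c2 = (-30)-17 = -47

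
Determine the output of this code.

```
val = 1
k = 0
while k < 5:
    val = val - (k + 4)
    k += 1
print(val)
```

k=0: val = 1-4 = -3
k=1: val = (-3)-5 = -8
k=2: val = (-8)-6 = -14
k=3: val = (-14)-7 = -21
k=4: val = (-21)-8 = -29

-29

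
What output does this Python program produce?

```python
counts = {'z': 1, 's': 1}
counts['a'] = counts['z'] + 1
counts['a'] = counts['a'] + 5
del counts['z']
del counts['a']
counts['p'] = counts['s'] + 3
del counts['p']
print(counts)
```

counts['a'] = counts['z']+1 = 2 → {'z': 1, 's': 1, 'a': 2}
counts['a'] = counts['a']+5 = 7 → {'z': 1, 's': 1, 'a': 7}
del 'z' → {'s': 1, 'a': 7}
del 'a' → {'s': 1}
counts['p'] = counts['s']+3 = 4 → {'s': 1, 'p': 4}
del 'p' → {'s': 1}

{'s': 1}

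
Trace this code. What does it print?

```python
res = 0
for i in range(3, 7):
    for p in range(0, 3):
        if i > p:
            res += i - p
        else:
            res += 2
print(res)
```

i=3,p=0: 3>0, res = 0+3 = 3
i=3,p=1: 3>1, res = 3+2 = 5
i=3,p=2: 3>2, res = 5+1 = 6
i=4,p=0: 4>0, res = 6+4 = 10
i=4,p=1: 4>1, res = 10+3 = 13
i=4,p=2: 4>2, res = 13+2 = 15
i=5,p=0: 5>0, res = 15+5 = 20
i=5,p=1: 5>1, res = 20+4 = 24
i=5,p=2: 5>2, res = 24+3 = 27
i=6,p=0: 6>0, res = 27+6 = 33
i=6,p=1: 6>1, res = 33+5 = 38
i=6,p=2: 6>2, res = 38+4 = 42

42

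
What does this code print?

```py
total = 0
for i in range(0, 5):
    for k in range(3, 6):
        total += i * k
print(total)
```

120

i=0,k=3: total = 0+0 = 0
i=0,k=4: total = 0+0 = 0
i=0,k=5: total = 0+0 = 0
i=1,k=3: total = 0+3 = 3
i=1,k=4: total = 3+4 = 7
i=1,k=5: total = 7+5 = 12
i=2,k=3: total = 12+6 = 18
i=2,k=4: total = 18+8 = 26
i=2,k=5: total = 26+10 = 36
i=3,k=3: total = 36+9 = 45
i=3,k=4: total = 45+12 = 57
i=3,k=5: total = 57+15 = 72
i=4,k=3: total = 72+12 = 84
i=4,k=4: total = 84+16 = 100
i=4,k=5: total = 100+20 = 120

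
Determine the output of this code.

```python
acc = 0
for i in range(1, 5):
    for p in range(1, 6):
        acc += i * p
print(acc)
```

150

i=1,p=1: acc = 0+1 = 1
i=1,p=2: acc = 1+2 = 3
i=1,p=3: acc = 3+3 = 6
i=1,p=4: acc = 6+4 = 10
i=1,p=5: acc = 10+5 = 15
i=2,p=1: acc = 15+2 = 17
i=2,p=2: acc = 17+4 = 21
i=2,p=3: acc = 21+6 = 27
i=2,p=4: acc = 27+8 = 35
i=2,p=5: acc = 35+10 = 45
i=3,p=1: acc = 45+3 = 48
i=3,p=2: acc = 48+6 = 54
i=3,p=3: acc = 54+9 = 63
i=3,p=4: acc = 63+12 = 75
i=3,p=5: acc = 75+15 = 90
i=4,p=1: acc = 90+4 = 94
i=4,p=2: acc = 94+8 = 102
i=4,p=3: acc = 102+12 = 114
i=4,p=4: acc = 114+16 = 130
i=4,p=5: acc = 130+20 = 150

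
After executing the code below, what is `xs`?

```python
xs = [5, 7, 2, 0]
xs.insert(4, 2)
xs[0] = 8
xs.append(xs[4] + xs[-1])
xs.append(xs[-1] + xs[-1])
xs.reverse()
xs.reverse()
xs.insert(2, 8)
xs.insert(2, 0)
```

insert 2 at 4 → [5, 7, 2, 0, 2]
xs[0] = 8 → [8, 7, 2, 0, 2]
append xs[4]+xs[-1] = 2+2 = 4 → [8, 7, 2, 0, 2, 4]
append xs[-1]+xs[-1] = 4+4 = 8 → [8, 7, 2, 0, 2, 4, 8]
reverse → [8, 4, 2, 0, 2, 7, 8]
reverse → [8, 7, 2, 0, 2, 4, 8]
insert 8 at 2 → [8, 7, 8, 2, 0, 2, 4, 8]
insert 0 at 2 → [8, 7, 0, 8, 2, 0, 2, 4, 8]

[8, 7, 0, 8, 2, 0, 2, 4, 8]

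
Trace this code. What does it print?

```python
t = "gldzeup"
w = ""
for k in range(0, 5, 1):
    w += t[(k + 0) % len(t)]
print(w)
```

gldze

k=0: add t[0]='g' → 'g'
k=1: add t[1]='l' → 'gl'
k=2: add t[2]='d' → 'gld'
k=3: add t[3]='z' → 'gldz'
k=4: add t[4]='e' → 'gldze'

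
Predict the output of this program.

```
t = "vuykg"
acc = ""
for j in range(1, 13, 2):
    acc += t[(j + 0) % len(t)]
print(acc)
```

ukvygu

j=1: add t[1]='u' → 'u'
j=3: add t[3]='k' → 'uk'
j=5: add t[0]='v' → 'ukv'
j=7: add t[2]='y' → 'ukvy'
j=9: add t[4]='g' → 'ukvyg'
j=11: add t[1]='u' → 'ukvygu'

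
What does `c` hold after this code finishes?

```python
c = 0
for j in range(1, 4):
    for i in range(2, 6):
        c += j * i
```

j=1,i=2: c = 0+2 = 2
j=1,i=3: c = 2+3 = 5
j=1,i=4: c = 5+4 = 9
j=1,i=5: c = 9+5 = 14
j=2,i=2: c = 14+4 = 18
j=2,i=3: c = 18+6 = 24
j=2,i=4: c = 24+8 = 32
j=2,i=5: c = 32+10 = 42
j=3,i=2: c = 42+6 = 48
j=3,i=3: c = 48+9 = 57
j=3,i=4: c = 57+12 = 69
j=3,i=5: c = 69+15 = 84

84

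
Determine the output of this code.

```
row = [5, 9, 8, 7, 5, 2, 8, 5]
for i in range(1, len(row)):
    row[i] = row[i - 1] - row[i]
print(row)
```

[5, -4, -12, -19, -24, -26, -34, -39]

i=1: row[1] = 5-9 = -4 → [5, -4, 8, 7, 5, 2, 8, 5]
i=2: row[2] = (-4)-8 = -12 → [5, -4, -12, 7, 5, 2, 8, 5]
i=3: row[3] = (-12)-7 = -19 → [5, -4, -12, -19, 5, 2, 8, 5]
i=4: row[4] = (-19)-5 = -24 → [5, -4, -12, -19, -24, 2, 8, 5]
i=5: row[5] = (-24)-2 = -26 → [5, -4, -12, -19, -24, -26, 8, 5]
i=6: row[6] = (-26)-8 = -34 → [5, -4, -12, -19, -24, -26, -34, 5]
i=7: row[7] = (-34)-5 = -39 → [5, -4, -12, -19, -24, -26, -34, -39]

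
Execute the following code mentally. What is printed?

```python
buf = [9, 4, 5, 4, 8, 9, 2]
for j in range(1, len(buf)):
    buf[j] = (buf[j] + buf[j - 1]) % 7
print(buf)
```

j=1: buf[1] = (4+9)%7 = 6 → [9, 6, 5, 4, 8, 9, 2]
j=2: buf[2] = (5+6)%7 = 4 → [9, 6, 4, 4, 8, 9, 2]
j=3: buf[3] = (4+4)%7 = 1 → [9, 6, 4, 1, 8, 9, 2]
j=4: buf[4] = (8+1)%7 = 2 → [9, 6, 4, 1, 2, 9, 2]
j=5: buf[5] = (9+2)%7 = 4 → [9, 6, 4, 1, 2, 4, 2]
j=6: buf[6] = (2+4)%7 = 6 → [9, 6, 4, 1, 2, 4, 6]

[9, 6, 4, 1, 2, 4, 6]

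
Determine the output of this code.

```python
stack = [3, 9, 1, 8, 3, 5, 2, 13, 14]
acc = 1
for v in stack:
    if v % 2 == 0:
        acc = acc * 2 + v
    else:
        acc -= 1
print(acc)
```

v=3: not even, acc = 1-1 = 0
v=9: not even, acc = 0-1 = -1
v=1: not even, acc = (-1)-1 = -2
v=8: even, acc = (-2)*2+8 = 4
v=3: not even, acc = 4-1 = 3
v=5: not even, acc = 3-1 = 2
v=2: even, acc = 2*2+2 = 6
v=13: not even, acc = 6-1 = 5
v=14: even, acc = 5*2+14 = 24

24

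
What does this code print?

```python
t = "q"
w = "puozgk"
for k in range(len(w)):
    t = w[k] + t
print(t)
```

kgzoupq

k=0: prepend 'p' → 'pq'
k=1: prepend 'u' → 'upq'
k=2: prepend 'o' → 'oupq'
k=3: prepend 'z' → 'zoupq'
k=4: prepend 'g' → 'gzoupq'
k=5: prepend 'k' → 'kgzoupq'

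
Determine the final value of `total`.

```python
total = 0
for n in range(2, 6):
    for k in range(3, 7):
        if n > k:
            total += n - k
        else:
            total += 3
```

n=2,k=3: not 2>3, total = 0+3 = 3
n=2,k=4: not 2>4, total = 3+3 = 6
n=2,k=5: not 2>5, total = 6+3 = 9
n=2,k=6: not 2>6, total = 9+3 = 12
n=3,k=3: not 3>3, total = 12+3 = 15
n=3,k=4: not 3>4, total = 15+3 = 18
n=3,k=5: not 3>5, total = 18+3 = 21
n=3,k=6: not 3>6, total = 21+3 = 24
n=4,k=3: 4>3, total = 24+1 = 25
n=4,k=4: not 4>4, total = 25+3 = 28
n=4,k=5: not 4>5, total = 28+3 = 31
n=4,k=6: not 4>6, total = 31+3 = 34
n=5,k=3: 5>3, total = 34+2 = 36
n=5,k=4: 5>4, total = 36+1 = 37
n=5,k=5: not 5>5, total = 37+3 = 40
n=5,k=6: not 5>6, total = 40+3 = 43

43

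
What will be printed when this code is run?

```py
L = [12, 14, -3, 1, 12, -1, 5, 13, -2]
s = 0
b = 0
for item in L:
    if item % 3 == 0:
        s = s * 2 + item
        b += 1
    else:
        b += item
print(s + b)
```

87

item=12: %3==0, s = 0*2+12 = 12; b=1
item=14: not %3==0; b=15
item=-3: %3==0, s = 12*2+(-3) = 21; b=16
item=1: not %3==0; b=17
item=12: %3==0, s = 21*2+12 = 54; b=18
item=-1: not %3==0; b=17
item=5: not %3==0; b=22
item=13: not %3==0; b=35
item=-2: not %3==0; b=33
s+b = 54+33 = 87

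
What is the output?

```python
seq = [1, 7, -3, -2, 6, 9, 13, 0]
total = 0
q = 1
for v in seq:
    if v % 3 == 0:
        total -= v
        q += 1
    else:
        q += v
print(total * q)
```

v=1: not %3==0; q=2
v=7: not %3==0; q=9
v=-3: %3==0, total = 0-(-3) = 3; q=10
v=-2: not %3==0; q=8
v=6: %3==0, total = 3-6 = -3; q=9
v=9: %3==0, total = (-3)-9 = -12; q=10
v=13: not %3==0; q=23
v=0: %3==0, total = (-12)-0 = -12; q=24
total*q = (-12)*24 = -288

-288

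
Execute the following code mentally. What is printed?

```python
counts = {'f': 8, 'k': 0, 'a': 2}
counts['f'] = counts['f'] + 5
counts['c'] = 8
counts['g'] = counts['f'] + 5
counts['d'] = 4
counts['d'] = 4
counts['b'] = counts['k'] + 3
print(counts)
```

counts['f'] = counts['f']+5 = 13 → {'f': 13, 'k': 0, 'a': 2}
counts['c'] = 8 → {'f': 13, 'k': 0, 'a': 2, 'c': 8}
counts['g'] = counts['f']+5 = 18 → {'f': 13, 'k': 0, 'a': 2, 'c': 8, 'g': 18}
counts['d'] = 4 → {'f': 13, 'k': 0, 'a': 2, 'c': 8, 'g': 18, 'd': 4}
counts['d'] = 4 → {'f': 13, 'k': 0, 'a': 2, 'c': 8, 'g': 18, 'd': 4}
counts['b'] = counts['k']+3 = 3 → {'f': 13, 'k': 0, 'a': 2, 'c': 8, 'g': 18, 'd': 4, 'b': 3}

{'f': 13, 'k': 0, 'a': 2, 'c': 8, 'g': 18, 'd': 4, 'b': 3}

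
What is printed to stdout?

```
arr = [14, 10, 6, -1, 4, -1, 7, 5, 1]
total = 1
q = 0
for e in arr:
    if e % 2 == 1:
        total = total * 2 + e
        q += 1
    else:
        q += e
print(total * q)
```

e=14: not odd; q=14
e=10: not odd; q=24
e=6: not odd; q=30
e=-1: odd, total = 1*2+(-1) = 1; q=31
e=4: not odd; q=35
e=-1: odd, total = 1*2+(-1) = 1; q=36
e=7: odd, total = 1*2+7 = 9; q=37
e=5: odd, total = 9*2+5 = 23; q=38
e=1: odd, total = 23*2+1 = 47; q=39
total*q = 47*39 = 1833

1833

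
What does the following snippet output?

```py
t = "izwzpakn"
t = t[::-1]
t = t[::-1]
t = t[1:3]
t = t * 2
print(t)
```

zwzw

reverse → 'nkapzwzi'
reverse → 'izwzpakn'
slice [1:3] → 'zw'
repeat ×2 → 'zwzw'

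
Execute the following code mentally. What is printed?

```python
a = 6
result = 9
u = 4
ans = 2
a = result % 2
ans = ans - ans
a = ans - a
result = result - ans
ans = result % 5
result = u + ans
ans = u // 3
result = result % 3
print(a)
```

-1

a = 9%2 = 1
ans = 2-2 = 0
a = 0-1 = -1
result = 9-0 = 9
ans = 9%5 = 4
result = 4+4 = 8
ans = 4//3 = 1
result = 8%3 = 2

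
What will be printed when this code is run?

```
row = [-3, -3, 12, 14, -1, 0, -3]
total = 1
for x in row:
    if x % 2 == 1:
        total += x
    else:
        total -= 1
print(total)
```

x=-3: odd, total = 1+(-3) = -2
x=-3: odd, total = (-2)+(-3) = -5
x=12: not odd, total = (-5)-1 = -6
x=14: not odd, total = (-6)-1 = -7
x=-1: odd, total = (-7)+(-1) = -8
x=0: not odd, total = (-8)-1 = -9
x=-3: odd, total = (-9)+(-3) = -12

-12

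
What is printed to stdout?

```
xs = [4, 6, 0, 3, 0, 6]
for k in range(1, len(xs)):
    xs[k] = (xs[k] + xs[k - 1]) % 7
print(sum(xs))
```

k=1: xs[1] = (6+4)%7 = 3 → [4, 3, 0, 3, 0, 6]
k=2: xs[2] = (0+3)%7 = 3 → [4, 3, 3, 3, 0, 6]
k=3: xs[3] = (3+3)%7 = 6 → [4, 3, 3, 6, 0, 6]
k=4: xs[4] = (0+6)%7 = 6 → [4, 3, 3, 6, 6, 6]
k=5: xs[5] = (6+6)%7 = 5 → [4, 3, 3, 6, 6, 5]
sum = 27

27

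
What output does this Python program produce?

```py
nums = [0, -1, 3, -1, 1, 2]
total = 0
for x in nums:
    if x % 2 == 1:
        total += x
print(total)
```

2

x=0: not odd
x=-1: odd, total = 0+(-1) = -1
x=3: odd, total = (-1)+3 = 2
x=-1: odd, total = 2+(-1) = 1
x=1: odd, total = 1+1 = 2
x=2: not odd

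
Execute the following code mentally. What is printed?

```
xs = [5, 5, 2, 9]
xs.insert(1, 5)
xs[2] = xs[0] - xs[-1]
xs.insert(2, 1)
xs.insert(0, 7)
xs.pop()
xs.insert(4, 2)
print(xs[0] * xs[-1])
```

14

insert 5 at 1 → [5, 5, 5, 2, 9]
xs[2] = xs[0]-xs[-1] = 5-9 = -4 → [5, 5, -4, 2, 9]
insert 1 at 2 → [5, 5, 1, -4, 2, 9]
insert 7 at 0 → [7, 5, 5, 1, -4, 2, 9]
pop() removes 9 → [7, 5, 5, 1, -4, 2]
insert 2 at 4 → [7, 5, 5, 1, 2, -4, 2]
xs[0]*xs[-1] = 7*2 = 14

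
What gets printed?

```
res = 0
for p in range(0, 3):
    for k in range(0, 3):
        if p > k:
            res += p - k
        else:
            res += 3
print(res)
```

p=0,k=0: not 0>0, res = 0+3 = 3
p=0,k=1: not 0>1, res = 3+3 = 6
p=0,k=2: not 0>2, res = 6+3 = 9
p=1,k=0: 1>0, res = 9+1 = 10
p=1,k=1: not 1>1, res = 10+3 = 13
p=1,k=2: not 1>2, res = 13+3 = 16
p=2,k=0: 2>0, res = 16+2 = 18
p=2,k=1: 2>1, res = 18+1 = 19
p=2,k=2: not 2>2, res = 19+3 = 22

22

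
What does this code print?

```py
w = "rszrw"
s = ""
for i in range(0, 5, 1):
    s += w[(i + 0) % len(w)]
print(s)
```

rszrw

i=0: add w[0]='r' → 'r'
i=1: add w[1]='s' → 'rs'
i=2: add w[2]='z' → 'rsz'
i=3: add w[3]='r' → 'rszr'
i=4: add w[4]='w' → 'rszrw'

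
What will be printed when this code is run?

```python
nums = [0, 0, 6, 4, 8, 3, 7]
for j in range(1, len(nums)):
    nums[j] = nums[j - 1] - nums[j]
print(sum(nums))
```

j=1: nums[1] = 0-0 = 0 → [0, 0, 6, 4, 8, 3, 7]
j=2: nums[2] = 0-6 = -6 → [0, 0, -6, 4, 8, 3, 7]
j=3: nums[3] = (-6)-4 = -10 → [0, 0, -6, -10, 8, 3, 7]
j=4: nums[4] = (-10)-8 = -18 → [0, 0, -6, -10, -18, 3, 7]
j=5: nums[5] = (-18)-3 = -21 → [0, 0, -6, -10, -18, -21, 7]
j=6: nums[6] = (-21)-7 = -28 → [0, 0, -6, -10, -18, -21, -28]
sum = -83

-83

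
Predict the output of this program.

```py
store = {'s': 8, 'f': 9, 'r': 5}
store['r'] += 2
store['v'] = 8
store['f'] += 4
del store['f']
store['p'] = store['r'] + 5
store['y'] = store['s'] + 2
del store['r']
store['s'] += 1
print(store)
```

{'s': 9, 'v': 8, 'p': 12, 'y': 10}

store['r'] = 5+2 = 7 → {'s': 8, 'f': 9, 'r': 7}
store['v'] = 8 → {'s': 8, 'f': 9, 'r': 7, 'v': 8}
store['f'] = 9+4 = 13 → {'s': 8, 'f': 13, 'r': 7, 'v': 8}
del 'f' → {'s': 8, 'r': 7, 'v': 8}
store['p'] = store['r']+5 = 12 → {'s': 8, 'r': 7, 'v': 8, 'p': 12}
store['y'] = store['s']+2 = 10 → {'s': 8, 'r': 7, 'v': 8, 'p': 12, 'y': 10}
del 'r' → {'s': 8, 'v': 8, 'p': 12, 'y': 10}
store['s'] = 8+1 = 9 → {'s': 9, 'v': 8, 'p': 12, 'y': 10}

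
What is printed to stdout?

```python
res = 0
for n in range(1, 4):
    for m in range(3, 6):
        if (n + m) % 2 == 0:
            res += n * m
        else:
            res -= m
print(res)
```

24

n=1,m=3: even sum, res = 0+3 = 3
n=1,m=4: odd sum, res = 3-4 = -1
n=1,m=5: even sum, res = (-1)+5 = 4
n=2,m=3: odd sum, res = 4-3 = 1
n=2,m=4: even sum, res = 1+8 = 9
n=2,m=5: odd sum, res = 9-5 = 4
n=3,m=3: even sum, res = 4+9 = 13
n=3,m=4: odd sum, res = 13-4 = 9
n=3,m=5: even sum, res = 9+15 = 24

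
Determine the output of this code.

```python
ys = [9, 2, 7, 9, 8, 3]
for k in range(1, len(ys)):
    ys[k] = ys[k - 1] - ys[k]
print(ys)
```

[9, 7, 0, -9, -17, -20]

k=1: ys[1] = 9-2 = 7 → [9, 7, 7, 9, 8, 3]
k=2: ys[2] = 7-7 = 0 → [9, 7, 0, 9, 8, 3]
k=3: ys[3] = 0-9 = -9 → [9, 7, 0, -9, 8, 3]
k=4: ys[4] = (-9)-8 = -17 → [9, 7, 0, -9, -17, 3]
k=5: ys[5] = (-17)-3 = -20 → [9, 7, 0, -9, -17, -20]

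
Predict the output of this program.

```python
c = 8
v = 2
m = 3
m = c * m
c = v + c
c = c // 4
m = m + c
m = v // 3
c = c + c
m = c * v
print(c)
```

m = 8*3 = 24
c = 2+8 = 10
c = 10//4 = 2
m = 24+2 = 26
m = 2//3 = 0
c = 2+2 = 4
m = 4*2 = 8

4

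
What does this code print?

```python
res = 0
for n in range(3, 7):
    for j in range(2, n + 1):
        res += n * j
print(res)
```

241

n=3,j=2: res = 0+6 = 6
n=3,j=3: res = 6+9 = 15
n=4,j=2: res = 15+8 = 23
n=4,j=3: res = 23+12 = 35
n=4,j=4: res = 35+16 = 51
n=5,j=2: res = 51+10 = 61
n=5,j=3: res = 61+15 = 76
n=5,j=4: res = 76+20 = 96
n=5,j=5: res = 96+25 = 121
n=6,j=2: res = 121+12 = 133
n=6,j=3: res = 133+18 = 151
n=6,j=4: res = 151+24 = 175
n=6,j=5: res = 175+30 = 205
n=6,j=6: res = 205+36 = 241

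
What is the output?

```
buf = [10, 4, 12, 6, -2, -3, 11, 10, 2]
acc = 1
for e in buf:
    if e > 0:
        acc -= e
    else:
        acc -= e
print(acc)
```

e=10: >0, acc = 1-10 = -9
e=4: >0, acc = (-9)-4 = -13
e=12: >0, acc = (-13)-12 = -25
e=6: >0, acc = (-25)-6 = -31
e=-2: not >0, acc = (-31)-(-2) = -29
e=-3: not >0, acc = (-29)-(-3) = -26
e=11: >0, acc = (-26)-11 = -37
e=10: >0, acc = (-37)-10 = -47
e=2: >0, acc = (-47)-2 = -49

-49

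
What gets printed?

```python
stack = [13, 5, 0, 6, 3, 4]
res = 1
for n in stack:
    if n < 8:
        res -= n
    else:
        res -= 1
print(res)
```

-18

n=13: not <8, res = 1-1 = 0
n=5: <8, res = 0-5 = -5
n=0: <8, res = (-5)-0 = -5
n=6: <8, res = (-5)-6 = -11
n=3: <8, res = (-11)-3 = -14
n=4: <8, res = (-14)-4 = -18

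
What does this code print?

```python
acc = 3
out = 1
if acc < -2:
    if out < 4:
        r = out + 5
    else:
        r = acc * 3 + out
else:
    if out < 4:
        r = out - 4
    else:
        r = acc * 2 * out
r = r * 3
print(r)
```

-9

acc=3, out=1
acc < -2 is False; out < 4 is True
→ r = out - 4 = -3
r = (-3)*3 = -9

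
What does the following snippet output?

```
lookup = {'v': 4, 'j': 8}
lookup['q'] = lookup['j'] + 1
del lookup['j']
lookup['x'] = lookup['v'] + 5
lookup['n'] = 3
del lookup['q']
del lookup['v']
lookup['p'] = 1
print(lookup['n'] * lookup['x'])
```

lookup['q'] = lookup['j']+1 = 9 → {'v': 4, 'j': 8, 'q': 9}
del 'j' → {'v': 4, 'q': 9}
lookup['x'] = lookup['v']+5 = 9 → {'v': 4, 'q': 9, 'x': 9}
lookup['n'] = 3 → {'v': 4, 'q': 9, 'x': 9, 'n': 3}
del 'q' → {'v': 4, 'x': 9, 'n': 3}
del 'v' → {'x': 9, 'n': 3}
lookup['p'] = 1 → {'x': 9, 'n': 3, 'p': 1}
lookup['n']*lookup['x'] = 3*9 = 27

27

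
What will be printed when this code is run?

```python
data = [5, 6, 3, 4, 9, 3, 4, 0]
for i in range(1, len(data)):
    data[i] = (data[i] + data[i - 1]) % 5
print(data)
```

[5, 1, 4, 3, 2, 0, 4, 4]

i=1: data[1] = (6+5)%5 = 1 → [5, 1, 3, 4, 9, 3, 4, 0]
i=2: data[2] = (3+1)%5 = 4 → [5, 1, 4, 4, 9, 3, 4, 0]
i=3: data[3] = (4+4)%5 = 3 → [5, 1, 4, 3, 9, 3, 4, 0]
i=4: data[4] = (9+3)%5 = 2 → [5, 1, 4, 3, 2, 3, 4, 0]
i=5: data[5] = (3+2)%5 = 0 → [5, 1, 4, 3, 2, 0, 4, 0]
i=6: data[6] = (4+0)%5 = 4 → [5, 1, 4, 3, 2, 0, 4, 0]
i=7: data[7] = (0+4)%5 = 4 → [5, 1, 4, 3, 2, 0, 4, 4]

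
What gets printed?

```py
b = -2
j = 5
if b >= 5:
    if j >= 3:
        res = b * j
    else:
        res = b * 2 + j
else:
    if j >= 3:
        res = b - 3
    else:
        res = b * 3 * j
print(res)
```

-5

b=-2, j=5
b >= 5 is False; j >= 3 is True
→ res = b - 3 = -5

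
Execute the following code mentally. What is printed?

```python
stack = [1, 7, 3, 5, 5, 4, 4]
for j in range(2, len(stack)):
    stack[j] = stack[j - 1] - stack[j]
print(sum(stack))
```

-19

j=2: stack[2] = 7-3 = 4 → [1, 7, 4, 5, 5, 4, 4]
j=3: stack[3] = 4-5 = -1 → [1, 7, 4, -1, 5, 4, 4]
j=4: stack[4] = (-1)-5 = -6 → [1, 7, 4, -1, -6, 4, 4]
j=5: stack[5] = (-6)-4 = -10 → [1, 7, 4, -1, -6, -10, 4]
j=6: stack[6] = (-10)-4 = -14 → [1, 7, 4, -1, -6, -10, -14]
sum = -19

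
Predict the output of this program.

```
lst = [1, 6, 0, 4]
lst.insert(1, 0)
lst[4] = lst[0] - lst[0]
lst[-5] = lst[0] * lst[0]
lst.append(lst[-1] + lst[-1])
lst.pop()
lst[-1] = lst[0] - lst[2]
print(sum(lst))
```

insert 0 at 1 → [1, 0, 6, 0, 4]
lst[4] = lst[0]-lst[0] = 1-1 = 0 → [1, 0, 6, 0, 0]
lst[-5] = lst[0]*lst[0] = 1*1 = 1 → [1, 0, 6, 0, 0]
append lst[-1]+lst[-1] = 0+0 = 0 → [1, 0, 6, 0, 0, 0]
pop() removes 0 → [1, 0, 6, 0, 0]
lst[-1] = lst[0]-lst[2] = 1-6 = -5 → [1, 0, 6, 0, -5]
sum = 2

2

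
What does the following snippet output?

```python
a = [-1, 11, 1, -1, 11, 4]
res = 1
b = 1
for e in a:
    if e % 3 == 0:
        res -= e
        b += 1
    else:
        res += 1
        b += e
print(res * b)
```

e=-1: not %3==0, res = 1+1 = 2; b=0
e=11: not %3==0, res = 2+1 = 3; b=11
e=1: not %3==0, res = 3+1 = 4; b=12
e=-1: not %3==0, res = 4+1 = 5; b=11
e=11: not %3==0, res = 5+1 = 6; b=22
e=4: not %3==0, res = 6+1 = 7; b=26
res*b = 7*26 = 182

182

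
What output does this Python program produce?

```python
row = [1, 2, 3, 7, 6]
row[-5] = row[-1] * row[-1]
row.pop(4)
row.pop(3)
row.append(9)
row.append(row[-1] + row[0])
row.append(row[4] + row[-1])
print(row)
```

[36, 2, 3, 9, 45, 90]

row[-5] = row[-1]*row[-1] = 6*6 = 36 → [36, 2, 3, 7, 6]
pop(4) removes 6 → [36, 2, 3, 7]
pop(3) removes 7 → [36, 2, 3]
append 9 → [36, 2, 3, 9]
append row[-1]+row[0] = 9+36 = 45 → [36, 2, 3, 9, 45]
append row[4]+row[-1] = 45+45 = 90 → [36, 2, 3, 9, 45, 90]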